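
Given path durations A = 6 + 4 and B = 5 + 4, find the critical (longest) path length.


Path A: 6 + 4 = 10
Path B: 5 + 4 = 9
Critical path = longest = max(10, 9)
= 10 (Path A)


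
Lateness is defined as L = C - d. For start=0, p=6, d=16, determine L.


Completion = 0 + 6 = 6
Lateness = C - d = 6 - 16
= -10


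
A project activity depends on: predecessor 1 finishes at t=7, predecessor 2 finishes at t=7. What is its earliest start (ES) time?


ES = max of all predecessor completion times
Predecessors: [7, 7]
ES = max(7, 7)
= 7


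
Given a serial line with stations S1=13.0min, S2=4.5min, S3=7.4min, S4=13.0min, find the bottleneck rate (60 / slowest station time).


Bottleneck = longest station time
Station times: [13.0, 4.5, 7.4, 13.0]
Max = 13.0 min
Rate = 60 / 13.0
= 4.62 units/hour (bottleneck: 13.0min)


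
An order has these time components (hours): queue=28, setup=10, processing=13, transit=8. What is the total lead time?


Lead time = queue + setup + processing + transit
= 28 + 10 + 13 + 8
= 59 hours


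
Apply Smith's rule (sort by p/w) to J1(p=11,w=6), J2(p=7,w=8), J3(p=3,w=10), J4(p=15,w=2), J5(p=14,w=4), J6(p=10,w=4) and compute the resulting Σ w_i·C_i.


WSPT order (by p/w): J3 → J2 → J1 → J6 → J5 → J4
  J3: C=3, w·C=10×3=30
  J2: C=10, w·C=8×10=80
  J1: C=21, w·C=6×21=126
  J6: C=31, w·C=4×31=124
  J5: C=45, w·C=4×45=180
  J4: C=60, w·C=2×60=120
Σ w·C = 660
= 660


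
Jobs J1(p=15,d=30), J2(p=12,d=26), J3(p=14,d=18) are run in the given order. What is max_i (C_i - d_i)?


Lateness per job (L = C - d):
  J1: C=15, d=30, L=-15
  J2: C=27, d=26, L=1
  J3: C=41, d=18, L=23
Lmax = max(-15, 1, 23)
= 23


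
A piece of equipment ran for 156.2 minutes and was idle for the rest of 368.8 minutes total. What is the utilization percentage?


Utilization = busy / total × 100
= 156.2 / 368.8 × 100
= 42.4%


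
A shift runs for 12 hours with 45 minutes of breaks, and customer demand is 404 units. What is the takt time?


Available = 12×60 - 45 = 675 min
Takt time = 675 / 404
= 1.67 min/unit


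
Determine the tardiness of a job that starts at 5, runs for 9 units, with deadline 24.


Completion = start + processing = 5 + 9 = 14
Tardiness = max(0, C - d) = max(0, 14 - 24)
= max(0, -10)
= 0


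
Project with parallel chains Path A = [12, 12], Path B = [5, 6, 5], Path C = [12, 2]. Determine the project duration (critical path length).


Path A: 12 + 12 = 24
Path B: 5 + 6 + 5 = 16
Path C: 12 + 2 = 14
Critical path = longest = max(24, 16, 14)
= 24 (Path A)


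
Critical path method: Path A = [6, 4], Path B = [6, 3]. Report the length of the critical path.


Path A: 6 + 4 = 10
Path B: 6 + 3 = 9
Critical path = longest = max(10, 9)
= 10 (Path A)


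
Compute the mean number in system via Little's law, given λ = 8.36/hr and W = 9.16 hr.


Little's law: L = λ × W
= 8.36 × 9.16
= 76.58


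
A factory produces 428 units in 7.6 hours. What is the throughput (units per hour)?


Throughput = units / time
= 428 / 7.6
= 56.3 units/hour


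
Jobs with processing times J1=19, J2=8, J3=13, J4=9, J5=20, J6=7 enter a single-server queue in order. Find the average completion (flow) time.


Completion times:
  J1: completes at 19
  J2: completes at 27
  J3: completes at 40
  J4: completes at 49
  J5: completes at 69
  J6: completes at 76
Sum = 280
Average = 280/6
= 46.67


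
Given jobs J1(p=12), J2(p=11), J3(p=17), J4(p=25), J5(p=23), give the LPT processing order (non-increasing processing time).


LPT: sort by longest processing time first
  J4: p=25
  J5: p=23
  J3: p=17
  J1: p=12
  J2: p=11
Order: J4 → J5 → J3 → J1 → J2


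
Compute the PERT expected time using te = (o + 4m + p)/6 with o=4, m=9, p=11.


te = (o + 4m + p) / 6
= (4 + 4×9 + 11) / 6
= (4 + 36 + 11) / 6
= 51 / 6
= 8.50


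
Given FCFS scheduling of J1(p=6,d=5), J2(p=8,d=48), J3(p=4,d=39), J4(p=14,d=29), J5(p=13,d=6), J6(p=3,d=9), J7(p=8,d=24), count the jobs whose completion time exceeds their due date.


Completion vs due date:
  J1: C=6, d=5 → TARDY
  J2: C=14, d=48 → on time
  J3: C=18, d=39 → on time
  J4: C=32, d=29 → TARDY
  J5: C=45, d=6 → TARDY
  J6: C=48, d=9 → TARDY
  J7: C=56, d=24 → TARDY
Tardy jobs: J1, J4, J5, J6, J7
Count = 5


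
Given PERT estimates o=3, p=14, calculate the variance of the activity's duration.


σ² = ((p - o) / 6)² = (p - o)² / 36
= (14 - 3)² / 36
= 11² / 36
= 121 / 36
= 3.3611


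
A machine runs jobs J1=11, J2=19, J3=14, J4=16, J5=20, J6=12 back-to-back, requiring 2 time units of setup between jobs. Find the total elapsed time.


Makespan = Σ processing + (n-1) × setup
= (11 + 19 + 14 + 16 + 20 + 12) + (6-1)×2
= 92 + 10
= 102 time units


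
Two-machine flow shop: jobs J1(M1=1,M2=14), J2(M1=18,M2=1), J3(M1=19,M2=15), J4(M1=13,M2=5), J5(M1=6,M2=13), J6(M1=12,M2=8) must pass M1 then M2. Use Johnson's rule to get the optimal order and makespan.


Johnson's rule:
Group 1 (M1≤M2, sort by M1): ['J1', 'J5']
Group 2 (M1>M2, sort desc M2): ['J3', 'J6', 'J4', 'J2']
Sequence: J1 → J5 → J3 → J6 → J4 → J2
Makespan calculation:
  J1: M1 done=1, M2 done=15
  J5: M1 done=7, M2 done=28
  J3: M1 done=26, M2 done=43
  J6: M1 done=38, M2 done=51
  J4: M1 done=51, M2 done=56
  J2: M1 done=69, M2 done=70
= Sequence: J1 → J5 → J3 → J6 → J4 → J2, Makespan: 70


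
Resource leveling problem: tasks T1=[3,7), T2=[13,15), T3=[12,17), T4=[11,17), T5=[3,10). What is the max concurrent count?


Check each time point for overlaps:
  t=13: 3 tasks active (T2, T3, T4)
Max concurrent = 3


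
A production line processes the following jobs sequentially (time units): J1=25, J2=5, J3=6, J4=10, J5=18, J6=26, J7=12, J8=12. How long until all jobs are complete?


Sequential makespan: sum all processing times
= 25 + 5 + 6 + 10 + 18 + 26 + 12 + 12
= 114 time units


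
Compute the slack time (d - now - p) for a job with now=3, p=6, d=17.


Slack = due - current_time - processing
= 17 - 3 - 6
= 8


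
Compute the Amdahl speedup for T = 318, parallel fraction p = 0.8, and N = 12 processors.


Amdahl's law: T_p = T × ((1-p) + p/N)
= 318 × ((1-0.8) + 0.8/12)
= 318 × (0.20 + 0.0667)
= 318 × 0.2667
= 84.80
Speedup = 318/84.80
= 3.75×


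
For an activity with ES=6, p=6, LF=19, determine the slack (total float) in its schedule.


EF = ES + duration = 6 + 6 = 12
LS = LF - duration = 19 - 6 = 13
Total Float = LF - EF = 19 - 12
(or LS - ES = 13 - 6)
= 7


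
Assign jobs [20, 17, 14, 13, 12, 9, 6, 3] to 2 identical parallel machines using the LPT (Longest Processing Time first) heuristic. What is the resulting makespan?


Jobs (LPT sorted): [20, 17, 14, 13, 12, 9, 6, 3]
Machines: 2
  J=20 → Machine 1 (load: 0+20=20)
  J=17 → Machine 2 (load: 0+17=17)
  J=14 → Machine 2 (load: 17+14=31)
  J=13 → Machine 1 (load: 20+13=33)
  J=12 → Machine 2 (load: 31+12=43)
  J=9 → Machine 1 (load: 33+9=42)
  J=6 → Machine 1 (load: 42+6=48)
  J=3 → Machine 2 (load: 43+3=46)
Machine loads: [48, 46]
Makespan = max = 48 time units


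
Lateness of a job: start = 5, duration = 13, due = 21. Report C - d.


Completion = 5 + 13 = 18
Lateness = C - d = 18 - 21
= -3


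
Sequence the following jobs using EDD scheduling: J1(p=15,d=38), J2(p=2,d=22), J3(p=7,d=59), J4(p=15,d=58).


EDD: sort by earliest due date
  J2: d=22, p=2
  J1: d=38, p=15
  J4: d=58, p=15
  J3: d=59, p=7
Order: J2 → J1 → J4 → J3


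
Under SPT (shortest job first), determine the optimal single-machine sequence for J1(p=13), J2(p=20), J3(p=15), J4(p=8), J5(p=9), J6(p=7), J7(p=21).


SPT: sort by shortest processing time
  J6: p=7
  J4: p=8
  J5: p=9
  J1: p=13
  J3: p=15
  J2: p=20
  J7: p=21
Order: J6 → J4 → J5 → J1 → J3 → J2 → J7


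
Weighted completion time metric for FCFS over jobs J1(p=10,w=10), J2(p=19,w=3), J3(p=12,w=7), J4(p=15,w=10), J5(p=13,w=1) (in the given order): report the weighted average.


Completion times:
  J1: C=10, w×C=10×10=100
  J2: C=29, w×C=3×29=87
  J3: C=41, w×C=7×41=287
  J4: C=56, w×C=10×56=560
  J5: C=69, w×C=1×69=69
Sum w×C = 1103
Sum w = 31
Weighted avg = 1103/31
= 35.58


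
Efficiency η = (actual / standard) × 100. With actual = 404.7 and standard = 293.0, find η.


Efficiency = (actual / standard) × 100
= (404.7 / 293.0) × 100
= 138.1%


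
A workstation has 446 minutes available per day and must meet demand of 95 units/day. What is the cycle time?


Cycle time = available time / demand
= 446 / 95
= 4.69 min/unit


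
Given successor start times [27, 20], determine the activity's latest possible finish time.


LF = min of all successor start times
Successors start at: [27, 20]
LF = min(27, 20)
= 20


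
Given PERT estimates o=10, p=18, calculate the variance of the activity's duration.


σ² = ((p - o) / 6)² = (p - o)² / 36
= (18 - 10)² / 36
= 8² / 36
= 64 / 36
= 1.7778


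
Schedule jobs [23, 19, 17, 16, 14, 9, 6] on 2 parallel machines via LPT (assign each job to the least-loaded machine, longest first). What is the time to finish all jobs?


Jobs (LPT sorted): [23, 19, 17, 16, 14, 9, 6]
Machines: 2
  J=23 → Machine 1 (load: 0+23=23)
  J=19 → Machine 2 (load: 0+19=19)
  J=17 → Machine 2 (load: 19+17=36)
  J=16 → Machine 1 (load: 23+16=39)
  J=14 → Machine 2 (load: 36+14=50)
  J=9 → Machine 1 (load: 39+9=48)
  J=6 → Machine 1 (load: 48+6=54)
Machine loads: [54, 50]
Makespan = max = 54 time units


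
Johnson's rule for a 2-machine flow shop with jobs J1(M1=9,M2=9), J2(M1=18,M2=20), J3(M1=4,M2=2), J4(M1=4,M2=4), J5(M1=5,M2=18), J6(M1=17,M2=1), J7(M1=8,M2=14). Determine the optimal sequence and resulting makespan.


Johnson's rule:
Group 1 (M1≤M2, sort by M1): ['J4', 'J5', 'J7', 'J1', 'J2']
Group 2 (M1>M2, sort desc M2): ['J3', 'J6']
Sequence: J4 → J5 → J7 → J1 → J2 → J3 → J6
Makespan calculation:
  J4: M1 done=4, M2 done=8
  J5: M1 done=9, M2 done=27
  J7: M1 done=17, M2 done=41
  J1: M1 done=26, M2 done=50
  J2: M1 done=44, M2 done=70
  J3: M1 done=48, M2 done=72
  J6: M1 done=65, M2 done=73
= Sequence: J4 → J5 → J7 → J1 → J2 → J3 → J6, Makespan: 73


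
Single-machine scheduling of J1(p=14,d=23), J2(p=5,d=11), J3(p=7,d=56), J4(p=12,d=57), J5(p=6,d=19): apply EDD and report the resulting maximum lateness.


EDD order: J2 → J5 → J1 → J3 → J4
Completion and lateness:
  J2: C=5, d=11, L=5-11=-6
  J5: C=11, d=19, L=11-19=-8
  J1: C=25, d=23, L=25-23=2
  J3: C=32, d=56, L=32-56=-24
  J4: C=44, d=57, L=44-57=-13
Lmax = max(-6, -8, 2, -24, -13)
= 2


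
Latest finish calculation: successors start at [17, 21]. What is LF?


LF = min of all successor start times
Successors start at: [17, 21]
LF = min(17, 21)
= 17


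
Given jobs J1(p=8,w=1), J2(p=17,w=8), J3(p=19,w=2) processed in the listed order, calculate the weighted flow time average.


Completion times:
  J1: C=8, w×C=1×8=8
  J2: C=25, w×C=8×25=200
  J3: C=44, w×C=2×44=88
Sum w×C = 296
Sum w = 11
Weighted avg = 296/11
= 26.91


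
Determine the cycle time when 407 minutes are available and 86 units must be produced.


Cycle time = available time / demand
= 407 / 86
= 4.73 min/unit


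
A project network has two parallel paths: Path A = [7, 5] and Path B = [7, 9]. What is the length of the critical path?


Path A: 7 + 5 = 12
Path B: 7 + 9 = 16
Critical path = longest = max(12, 16)
= 16 (Path B)


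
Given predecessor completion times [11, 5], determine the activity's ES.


ES = max of all predecessor completion times
Predecessors: [11, 5]
ES = max(11, 5)
= 11


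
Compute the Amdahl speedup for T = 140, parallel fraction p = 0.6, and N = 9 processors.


Amdahl's law: T_p = T × ((1-p) + p/N)
= 140 × ((1-0.6) + 0.6/9)
= 140 × (0.40 + 0.0667)
= 140 × 0.4667
= 65.33
Speedup = 140/65.33
= 2.14×


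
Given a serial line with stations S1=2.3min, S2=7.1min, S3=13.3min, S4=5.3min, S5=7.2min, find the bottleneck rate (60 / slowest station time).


Bottleneck = longest station time
Station times: [2.3, 7.1, 13.3, 5.3, 7.2]
Max = 13.3 min
Rate = 60 / 13.3
= 4.51 units/hour (bottleneck: 13.3min)


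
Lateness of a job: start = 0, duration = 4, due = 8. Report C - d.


Completion = 0 + 4 = 4
Lateness = C - d = 4 - 8
= -4


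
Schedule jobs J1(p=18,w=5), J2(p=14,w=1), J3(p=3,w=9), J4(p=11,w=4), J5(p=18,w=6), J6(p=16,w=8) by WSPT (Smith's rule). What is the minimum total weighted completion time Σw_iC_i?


WSPT order (by p/w): J3 → J6 → J4 → J5 → J1 → J2
  J3: C=3, w·C=9×3=27
  J6: C=19, w·C=8×19=152
  J4: C=30, w·C=4×30=120
  J5: C=48, w·C=6×48=288
  J1: C=66, w·C=5×66=330
  J2: C=80, w·C=1×80=80
Σ w·C = 997
= 997


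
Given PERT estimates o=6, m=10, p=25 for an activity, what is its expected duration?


te = (o + 4m + p) / 6
= (6 + 4×10 + 25) / 6
= (6 + 40 + 25) / 6
= 71 / 6
= 11.83


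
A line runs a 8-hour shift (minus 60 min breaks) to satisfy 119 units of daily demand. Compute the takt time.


Available = 8×60 - 60 = 420 min
Takt time = 420 / 119
= 3.53 min/unit


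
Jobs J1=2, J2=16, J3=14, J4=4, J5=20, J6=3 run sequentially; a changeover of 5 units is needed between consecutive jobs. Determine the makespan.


Makespan = Σ processing + (n-1) × setup
= (2 + 16 + 14 + 4 + 20 + 3) + (6-1)×5
= 59 + 25
= 84 time units


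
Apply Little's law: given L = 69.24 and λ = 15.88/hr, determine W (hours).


Little's law: L = λW → W = L / λ
= 69.24 / 15.88
= 4.36 hours


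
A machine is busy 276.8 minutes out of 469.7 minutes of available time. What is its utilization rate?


Utilization = busy / total × 100
= 276.8 / 469.7 × 100
= 58.9%


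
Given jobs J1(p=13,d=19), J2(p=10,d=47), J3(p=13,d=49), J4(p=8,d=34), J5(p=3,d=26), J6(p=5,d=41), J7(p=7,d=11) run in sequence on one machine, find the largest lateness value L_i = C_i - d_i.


Lateness per job (L = C - d):
  J1: C=13, d=19, L=-6
  J2: C=23, d=47, L=-24
  J3: C=36, d=49, L=-13
  J4: C=44, d=34, L=10
  J5: C=47, d=26, L=21
  J6: C=52, d=41, L=11
  J7: C=59, d=11, L=48
Lmax = max(-6, -24, -13, 10, 21, 11, 48)
= 48


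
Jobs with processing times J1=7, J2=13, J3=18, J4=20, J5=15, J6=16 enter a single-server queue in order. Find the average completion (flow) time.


Completion times:
  J1: completes at 7
  J2: completes at 20
  J3: completes at 38
  J4: completes at 58
  J5: completes at 73
  J6: completes at 89
Sum = 285
Average = 285/6
= 47.50


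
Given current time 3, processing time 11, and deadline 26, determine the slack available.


Slack = due - current_time - processing
= 26 - 3 - 11
= 12


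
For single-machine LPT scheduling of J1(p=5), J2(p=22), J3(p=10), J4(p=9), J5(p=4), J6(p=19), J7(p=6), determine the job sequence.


LPT: sort by longest processing time first
  J2: p=22
  J6: p=19
  J3: p=10
  J4: p=9
  J7: p=6
  J1: p=5
  J5: p=4
Order: J2 → J6 → J3 → J4 → J7 → J1 → J5


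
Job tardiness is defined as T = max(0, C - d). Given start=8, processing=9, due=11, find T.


Completion = start + processing = 8 + 9 = 17
Tardiness = max(0, C - d) = max(0, 17 - 11)
= max(0, 6)
= 6


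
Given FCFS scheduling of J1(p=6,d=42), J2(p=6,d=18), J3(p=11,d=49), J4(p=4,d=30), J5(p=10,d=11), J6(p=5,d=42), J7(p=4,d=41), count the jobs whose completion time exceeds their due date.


Completion vs due date:
  J1: C=6, d=42 → on time
  J2: C=12, d=18 → on time
  J3: C=23, d=49 → on time
  J4: C=27, d=30 → on time
  J5: C=37, d=11 → TARDY
  J6: C=42, d=42 → on time
  J7: C=46, d=41 → TARDY
Tardy jobs: J5, J7
Count = 2


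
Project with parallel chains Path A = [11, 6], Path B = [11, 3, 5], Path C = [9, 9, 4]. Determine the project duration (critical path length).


Path A: 11 + 6 = 17
Path B: 11 + 3 + 5 = 19
Path C: 9 + 9 + 4 = 22
Critical path = longest = max(17, 19, 22)
= 22 (Path C)


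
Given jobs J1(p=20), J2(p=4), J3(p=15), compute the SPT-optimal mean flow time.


SPT order: J2 → J3 → J1
Completion times:
  J2: C=4
  J3: C=19
  J1: C=39
Sum = 62, n = 3
Mean flow = 62/3
= 20.67


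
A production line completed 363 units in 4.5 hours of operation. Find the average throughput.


Throughput = units / time
= 363 / 4.5
= 80.7 units/hour


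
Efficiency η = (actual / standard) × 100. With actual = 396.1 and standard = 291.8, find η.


Efficiency = (actual / standard) × 100
= (396.1 / 291.8) × 100
= 135.7%


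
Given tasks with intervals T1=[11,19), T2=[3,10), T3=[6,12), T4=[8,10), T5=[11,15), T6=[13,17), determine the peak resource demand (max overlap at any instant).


Check each time point for overlaps:
  t=8: 3 tasks active (T2, T3, T4)
Max concurrent = 3


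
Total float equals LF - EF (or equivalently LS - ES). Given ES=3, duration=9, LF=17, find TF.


EF = ES + duration = 3 + 9 = 12
LS = LF - duration = 17 - 9 = 8
Total Float = LF - EF = 17 - 12
(or LS - ES = 8 - 3)
= 5


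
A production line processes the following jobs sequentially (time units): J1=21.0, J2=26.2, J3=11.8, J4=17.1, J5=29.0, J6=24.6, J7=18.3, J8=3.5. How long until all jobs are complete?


Sequential makespan: sum all processing times
= 21.0 + 26.2 + 11.8 + 17.1 + 29.0 + 24.6 + 18.3 + 3.5
= 151.5 time units


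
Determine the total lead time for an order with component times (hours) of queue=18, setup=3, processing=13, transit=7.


Lead time = queue + setup + processing + transit
= 18 + 3 + 13 + 7
= 41 hours


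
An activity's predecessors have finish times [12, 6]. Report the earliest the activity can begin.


ES = max of all predecessor completion times
Predecessors: [12, 6]
ES = max(12, 6)
= 12


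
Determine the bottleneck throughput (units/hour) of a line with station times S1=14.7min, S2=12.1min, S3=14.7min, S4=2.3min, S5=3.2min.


Bottleneck = longest station time
Station times: [14.7, 12.1, 14.7, 2.3, 3.2]
Max = 14.7 min
Rate = 60 / 14.7
= 4.08 units/hour (bottleneck: 14.7min)


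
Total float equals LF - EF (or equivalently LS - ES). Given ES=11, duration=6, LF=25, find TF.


EF = ES + duration = 11 + 6 = 17
LS = LF - duration = 25 - 6 = 19
Total Float = LF - EF = 25 - 17
(or LS - ES = 19 - 11)
= 8


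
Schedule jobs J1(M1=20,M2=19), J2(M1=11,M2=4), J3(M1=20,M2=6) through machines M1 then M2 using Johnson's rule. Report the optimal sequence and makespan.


Johnson's rule:
Group 1 (M1≤M2, sort by M1): []
Group 2 (M1>M2, sort desc M2): ['J1', 'J3', 'J2']
Sequence: J1 → J3 → J2
Makespan calculation:
  J1: M1 done=20, M2 done=39
  J3: M1 done=40, M2 done=46
  J2: M1 done=51, M2 done=55
= Sequence: J1 → J3 → J2, Makespan: 55


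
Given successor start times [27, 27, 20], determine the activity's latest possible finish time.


LF = min of all successor start times
Successors start at: [27, 27, 20]
LF = min(27, 27, 20)
= 20


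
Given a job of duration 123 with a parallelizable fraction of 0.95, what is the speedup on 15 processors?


Amdahl's law: T_p = T × ((1-p) + p/N)
= 123 × ((1-0.95) + 0.95/15)
= 123 × (0.05 + 0.0633)
= 123 × 0.1133
= 13.94
Speedup = 123/13.94
= 8.82×


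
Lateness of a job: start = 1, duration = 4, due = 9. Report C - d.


Completion = 1 + 4 = 5
Lateness = C - d = 5 - 9
= -4


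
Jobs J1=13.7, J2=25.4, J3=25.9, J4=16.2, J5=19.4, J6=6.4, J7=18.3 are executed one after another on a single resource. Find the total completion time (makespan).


Sequential makespan: sum all processing times
= 13.7 + 25.4 + 25.9 + 16.2 + 19.4 + 6.4 + 18.3
= 125.3 time units


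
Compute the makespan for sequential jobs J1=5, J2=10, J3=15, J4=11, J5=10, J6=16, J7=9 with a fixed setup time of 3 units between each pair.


Makespan = Σ processing + (n-1) × setup
= (5 + 10 + 15 + 11 + 10 + 16 + 9) + (7-1)×3
= 76 + 18
= 94 time units


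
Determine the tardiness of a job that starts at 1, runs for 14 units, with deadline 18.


Completion = start + processing = 1 + 14 = 15
Tardiness = max(0, C - d) = max(0, 15 - 18)
= max(0, -3)
= 0


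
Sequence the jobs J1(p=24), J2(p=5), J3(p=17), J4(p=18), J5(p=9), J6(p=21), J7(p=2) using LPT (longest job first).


LPT: sort by longest processing time first
  J1: p=24
  J6: p=21
  J4: p=18
  J3: p=17
  J5: p=9
  J2: p=5
  J7: p=2
Order: J1 → J6 → J4 → J3 → J5 → J2 → J7


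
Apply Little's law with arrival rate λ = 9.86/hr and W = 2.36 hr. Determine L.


Little's law: L = λ × W
= 9.86 × 2.36
= 23.27


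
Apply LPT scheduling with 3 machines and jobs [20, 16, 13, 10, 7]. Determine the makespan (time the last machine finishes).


Jobs (LPT sorted): [20, 16, 13, 10, 7]
Machines: 3
  J=20 → Machine 1 (load: 0+20=20)
  J=16 → Machine 2 (load: 0+16=16)
  J=13 → Machine 3 (load: 0+13=13)
  J=10 → Machine 3 (load: 13+10=23)
  J=7 → Machine 2 (load: 16+7=23)
Machine loads: [20, 23, 23]
Makespan = max = 23 time units


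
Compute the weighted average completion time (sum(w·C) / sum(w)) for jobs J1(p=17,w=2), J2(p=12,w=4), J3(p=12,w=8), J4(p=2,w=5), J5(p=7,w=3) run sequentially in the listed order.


Completion times:
  J1: C=17, w×C=2×17=34
  J2: C=29, w×C=4×29=116
  J3: C=41, w×C=8×41=328
  J4: C=43, w×C=5×43=215
  J5: C=50, w×C=3×50=150
Sum w×C = 843
Sum w = 22
Weighted avg = 843/22
= 38.32


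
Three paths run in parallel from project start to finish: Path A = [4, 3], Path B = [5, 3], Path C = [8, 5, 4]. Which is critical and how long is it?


Path A: 4 + 3 = 7
Path B: 5 + 3 = 8
Path C: 8 + 5 + 4 = 17
Critical path = longest = max(7, 8, 17)
= 17 (Path C)


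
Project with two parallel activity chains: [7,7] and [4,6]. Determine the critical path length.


Path A: 7 + 7 = 14
Path B: 4 + 6 = 10
Critical path = longest = max(14, 10)
= 14 (Path A)


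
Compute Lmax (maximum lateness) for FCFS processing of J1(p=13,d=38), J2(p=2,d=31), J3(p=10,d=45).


Lateness per job (L = C - d):
  J1: C=13, d=38, L=-25
  J2: C=15, d=31, L=-16
  J3: C=25, d=45, L=-20
Lmax = max(-25, -16, -20)
= -16


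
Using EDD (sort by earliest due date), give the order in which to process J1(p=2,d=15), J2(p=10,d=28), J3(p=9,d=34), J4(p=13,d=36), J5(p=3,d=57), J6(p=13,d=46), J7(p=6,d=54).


EDD: sort by earliest due date
  J1: d=15, p=2
  J2: d=28, p=10
  J3: d=34, p=9
  J4: d=36, p=13
  J6: d=46, p=13
  J7: d=54, p=6
  J5: d=57, p=3
Order: J1 → J2 → J3 → J4 → J6 → J7 → J5


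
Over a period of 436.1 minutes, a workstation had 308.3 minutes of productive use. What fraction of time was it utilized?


Utilization = busy / total × 100
= 308.3 / 436.1 × 100
= 70.7%


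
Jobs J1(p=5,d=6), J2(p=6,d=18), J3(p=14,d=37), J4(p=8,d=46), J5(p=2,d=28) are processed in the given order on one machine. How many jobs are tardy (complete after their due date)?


Completion vs due date:
  J1: C=5, d=6 → on time
  J2: C=11, d=18 → on time
  J3: C=25, d=37 → on time
  J4: C=33, d=46 → on time
  J5: C=35, d=28 → TARDY
Tardy jobs: J5
Count = 1


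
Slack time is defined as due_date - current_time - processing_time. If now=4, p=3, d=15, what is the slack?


Slack = due - current_time - processing
= 15 - 4 - 3
= 8


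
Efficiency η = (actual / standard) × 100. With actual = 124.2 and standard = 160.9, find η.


Efficiency = (actual / standard) × 100
= (124.2 / 160.9) × 100
= 77.2%


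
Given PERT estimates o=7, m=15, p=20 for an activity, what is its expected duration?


te = (o + 4m + p) / 6
= (7 + 4×15 + 20) / 6
= (7 + 60 + 20) / 6
= 87 / 6
= 14.50


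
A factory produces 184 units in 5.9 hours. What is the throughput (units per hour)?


Throughput = units / time
= 184 / 5.9
= 31.2 units/hour


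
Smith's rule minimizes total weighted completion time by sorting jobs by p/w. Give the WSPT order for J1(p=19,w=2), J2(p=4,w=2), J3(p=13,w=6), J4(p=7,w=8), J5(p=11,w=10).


WSPT (Smith's rule): sort by p/w ascending
  J4: p/w = 7/8 = 0.875
  J5: p/w = 11/10 = 1.100
  J2: p/w = 4/2 = 2.000
  J3: p/w = 13/6 = 2.167
  J1: p/w = 19/2 = 9.500
Order: J4 → J5 → J2 → J3 → J1


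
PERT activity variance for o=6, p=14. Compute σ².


σ² = ((p - o) / 6)² = (p - o)² / 36
= (14 - 6)² / 36
= 8² / 36
= 64 / 36
= 1.7778


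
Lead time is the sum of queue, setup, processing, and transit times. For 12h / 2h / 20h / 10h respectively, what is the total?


Lead time = queue + setup + processing + transit
= 12 + 2 + 20 + 10
= 44 hours


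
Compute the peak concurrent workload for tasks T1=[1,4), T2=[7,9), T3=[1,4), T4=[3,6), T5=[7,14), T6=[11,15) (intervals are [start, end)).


Check each time point for overlaps:
  t=3: 3 tasks active (T1, T3, T4)
Max concurrent = 3


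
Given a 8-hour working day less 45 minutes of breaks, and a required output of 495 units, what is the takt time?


Available = 8×60 - 45 = 435 min
Takt time = 435 / 495
= 0.88 min/unit


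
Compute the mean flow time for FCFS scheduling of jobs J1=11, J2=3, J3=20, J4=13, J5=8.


Completion times:
  J1: completes at 11
  J2: completes at 14
  J3: completes at 34
  J4: completes at 47
  J5: completes at 55
Sum = 161
Average = 161/5
= 32.20


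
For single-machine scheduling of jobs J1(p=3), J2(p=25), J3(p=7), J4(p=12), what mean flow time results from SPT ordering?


SPT order: J1 → J3 → J4 → J2
Completion times:
  J1: C=3
  J3: C=10
  J4: C=22
  J2: C=47
Sum = 82, n = 4
Mean flow = 82/4
= 20.50


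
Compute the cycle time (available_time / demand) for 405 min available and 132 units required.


Cycle time = available time / demand
= 405 / 132
= 3.07 min/unit


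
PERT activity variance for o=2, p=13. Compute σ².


σ² = ((p - o) / 6)² = (p - o)² / 36
= (13 - 2)² / 36
= 11² / 36
= 121 / 36
= 3.3611


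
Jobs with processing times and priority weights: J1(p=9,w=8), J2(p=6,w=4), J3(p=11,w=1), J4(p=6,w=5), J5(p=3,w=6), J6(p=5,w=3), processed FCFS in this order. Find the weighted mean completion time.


Completion times:
  J1: C=9, w×C=8×9=72
  J2: C=15, w×C=4×15=60
  J3: C=26, w×C=1×26=26
  J4: C=32, w×C=5×32=160
  J5: C=35, w×C=6×35=210
  J6: C=40, w×C=3×40=120
Sum w×C = 648
Sum w = 27
Weighted avg = 648/27
= 24.00


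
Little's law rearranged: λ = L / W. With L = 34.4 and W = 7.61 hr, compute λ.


Little's law: L = λW → λ = L / W
= 34.4 / 7.61
= 4.52 per hour


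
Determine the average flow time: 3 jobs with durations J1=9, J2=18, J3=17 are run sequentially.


Completion times:
  J1: completes at 9
  J2: completes at 27
  J3: completes at 44
Sum = 80
Average = 80/3
= 26.67


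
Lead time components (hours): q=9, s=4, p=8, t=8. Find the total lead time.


Lead time = queue + setup + processing + transit
= 9 + 4 + 8 + 8
= 29 hours


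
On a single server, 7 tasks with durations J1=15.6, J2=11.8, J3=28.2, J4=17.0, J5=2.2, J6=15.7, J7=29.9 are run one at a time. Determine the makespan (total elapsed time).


Sequential makespan: sum all processing times
= 15.6 + 11.8 + 28.2 + 17.0 + 2.2 + 15.7 + 29.9
= 120.4 time units


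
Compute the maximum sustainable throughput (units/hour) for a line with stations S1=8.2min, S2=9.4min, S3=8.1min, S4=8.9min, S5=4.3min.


Bottleneck = longest station time
Station times: [8.2, 9.4, 8.1, 8.9, 4.3]
Max = 9.4 min
Rate = 60 / 9.4
= 6.38 units/hour (bottleneck: 9.4min)


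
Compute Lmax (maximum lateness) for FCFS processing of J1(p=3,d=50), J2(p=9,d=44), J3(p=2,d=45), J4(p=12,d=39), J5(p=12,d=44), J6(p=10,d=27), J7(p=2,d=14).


Lateness per job (L = C - d):
  J1: C=3, d=50, L=-47
  J2: C=12, d=44, L=-32
  J3: C=14, d=45, L=-31
  J4: C=26, d=39, L=-13
  J5: C=38, d=44, L=-6
  J6: C=48, d=27, L=21
  J7: C=50, d=14, L=36
Lmax = max(-47, -32, -31, -13, -6, 21, 36)
= 36


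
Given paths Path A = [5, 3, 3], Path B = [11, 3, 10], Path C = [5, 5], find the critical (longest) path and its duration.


Path A: 5 + 3 + 3 = 11
Path B: 11 + 3 + 10 = 24
Path C: 5 + 5 = 10
Critical path = longest = max(11, 24, 10)
= 24 (Path B)


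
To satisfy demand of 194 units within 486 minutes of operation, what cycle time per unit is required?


Cycle time = available time / demand
= 486 / 194
= 2.51 min/unit


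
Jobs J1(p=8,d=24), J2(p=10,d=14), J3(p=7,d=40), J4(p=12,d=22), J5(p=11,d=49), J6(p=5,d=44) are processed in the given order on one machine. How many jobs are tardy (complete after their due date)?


Completion vs due date:
  J1: C=8, d=24 → on time
  J2: C=18, d=14 → TARDY
  J3: C=25, d=40 → on time
  J4: C=37, d=22 → TARDY
  J5: C=48, d=49 → on time
  J6: C=53, d=44 → TARDY
Tardy jobs: J2, J4, J6
Count = 3


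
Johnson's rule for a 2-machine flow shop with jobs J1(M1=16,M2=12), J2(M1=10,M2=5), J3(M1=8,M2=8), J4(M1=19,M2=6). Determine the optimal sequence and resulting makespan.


Johnson's rule:
Group 1 (M1≤M2, sort by M1): ['J3']
Group 2 (M1>M2, sort desc M2): ['J1', 'J4', 'J2']
Sequence: J3 → J1 → J4 → J2
Makespan calculation:
  J3: M1 done=8, M2 done=16
  J1: M1 done=24, M2 done=36
  J4: M1 done=43, M2 done=49
  J2: M1 done=53, M2 done=58
= Sequence: J3 → J1 → J4 → J2, Makespan: 58


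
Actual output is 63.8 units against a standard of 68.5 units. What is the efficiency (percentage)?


Efficiency = (actual / standard) × 100
= (63.8 / 68.5) × 100
= 93.1%


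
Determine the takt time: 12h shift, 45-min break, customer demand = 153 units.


Available = 12×60 - 45 = 675 min
Takt time = 675 / 153
= 4.41 min/unit


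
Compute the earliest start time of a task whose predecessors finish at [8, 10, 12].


ES = max of all predecessor completion times
Predecessors: [8, 10, 12]
ES = max(8, 10, 12)
= 12


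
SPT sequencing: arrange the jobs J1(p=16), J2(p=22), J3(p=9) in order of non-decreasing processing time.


SPT: sort by shortest processing time
  J3: p=9
  J1: p=16
  J2: p=22
Order: J3 → J1 → J2


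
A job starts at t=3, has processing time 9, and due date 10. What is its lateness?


Completion = 3 + 9 = 12
Lateness = C - d = 12 - 10
= 2


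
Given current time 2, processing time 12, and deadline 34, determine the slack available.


Slack = due - current_time - processing
= 34 - 2 - 12
= 20


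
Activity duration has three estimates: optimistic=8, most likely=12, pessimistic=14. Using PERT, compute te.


te = (o + 4m + p) / 6
= (8 + 4×12 + 14) / 6
= (8 + 48 + 14) / 6
= 70 / 6
= 11.67


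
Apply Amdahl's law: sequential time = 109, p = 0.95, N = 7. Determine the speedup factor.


Amdahl's law: T_p = T × ((1-p) + p/N)
= 109 × ((1-0.95) + 0.95/7)
= 109 × (0.05 + 0.1357)
= 109 × 0.1857
= 20.24
Speedup = 109/20.24
= 5.38×


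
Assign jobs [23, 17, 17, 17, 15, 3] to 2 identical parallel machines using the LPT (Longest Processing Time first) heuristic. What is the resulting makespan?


Jobs (LPT sorted): [23, 17, 17, 17, 15, 3]
Machines: 2
  J=23 → Machine 1 (load: 0+23=23)
  J=17 → Machine 2 (load: 0+17=17)
  J=17 → Machine 2 (load: 17+17=34)
  J=17 → Machine 1 (load: 23+17=40)
  J=15 → Machine 2 (load: 34+15=49)
  J=3 → Machine 1 (load: 40+3=43)
Machine loads: [43, 49]
Makespan = max = 49 time units


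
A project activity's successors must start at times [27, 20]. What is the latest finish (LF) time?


LF = min of all successor start times
Successors start at: [27, 20]
LF = min(27, 20)
= 20


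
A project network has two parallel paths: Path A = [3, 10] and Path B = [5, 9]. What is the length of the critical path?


Path A: 3 + 10 = 13
Path B: 5 + 9 = 14
Critical path = longest = max(13, 14)
= 14 (Path B)


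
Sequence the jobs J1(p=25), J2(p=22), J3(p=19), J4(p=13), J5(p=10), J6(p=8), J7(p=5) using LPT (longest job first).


LPT: sort by longest processing time first
  J1: p=25
  J2: p=22
  J3: p=19
  J4: p=13
  J5: p=10
  J6: p=8
  J7: p=5
Order: J1 → J2 → J3 → J4 → J5 → J6 → J7


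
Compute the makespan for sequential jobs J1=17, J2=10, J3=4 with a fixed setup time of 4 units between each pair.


Makespan = Σ processing + (n-1) × setup
= (17 + 10 + 4) + (3-1)×4
= 31 + 8
= 39 time units


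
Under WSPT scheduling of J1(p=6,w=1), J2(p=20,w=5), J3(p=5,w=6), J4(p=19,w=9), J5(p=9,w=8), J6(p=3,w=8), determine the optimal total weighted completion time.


WSPT order (by p/w): J6 → J3 → J5 → J4 → J2 → J1
  J6: C=3, w·C=8×3=24
  J3: C=8, w·C=6×8=48
  J5: C=17, w·C=8×17=136
  J4: C=36, w·C=9×36=324
  J2: C=56, w·C=5×56=280
  J1: C=62, w·C=1×62=62
Σ w·C = 874
= 874


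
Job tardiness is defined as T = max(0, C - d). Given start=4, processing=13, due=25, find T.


Completion = start + processing = 4 + 13 = 17
Tardiness = max(0, C - d) = max(0, 17 - 25)
= max(0, -8)
= 0


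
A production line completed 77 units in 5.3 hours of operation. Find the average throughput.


Throughput = units / time
= 77 / 5.3
= 14.5 units/hour


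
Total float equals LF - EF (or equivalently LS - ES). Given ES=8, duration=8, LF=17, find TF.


EF = ES + duration = 8 + 8 = 16
LS = LF - duration = 17 - 8 = 9
Total Float = LF - EF = 17 - 16
(or LS - ES = 9 - 8)
= 1


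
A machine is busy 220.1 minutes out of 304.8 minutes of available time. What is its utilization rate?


Utilization = busy / total × 100
= 220.1 / 304.8 × 100
= 72.2%


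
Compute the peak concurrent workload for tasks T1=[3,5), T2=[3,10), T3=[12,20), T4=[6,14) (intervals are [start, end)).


Check each time point for overlaps:
  t=3: 2 tasks active (T1, T2)
Max concurrent = 2


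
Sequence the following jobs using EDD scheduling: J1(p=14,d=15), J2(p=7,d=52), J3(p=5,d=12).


EDD: sort by earliest due date
  J3: d=12, p=5
  J1: d=15, p=14
  J2: d=52, p=7
Order: J3 → J1 → J2


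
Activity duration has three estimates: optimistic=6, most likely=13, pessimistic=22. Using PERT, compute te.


te = (o + 4m + p) / 6
= (6 + 4×13 + 22) / 6
= (6 + 52 + 22) / 6
= 80 / 6
= 13.33


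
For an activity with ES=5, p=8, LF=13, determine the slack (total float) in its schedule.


EF = ES + duration = 5 + 8 = 13
LS = LF - duration = 13 - 8 = 5
Total Float = LF - EF = 13 - 13
(or LS - ES = 5 - 5)
= 0


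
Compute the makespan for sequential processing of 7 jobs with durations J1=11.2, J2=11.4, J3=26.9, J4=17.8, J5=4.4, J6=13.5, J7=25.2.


Sequential makespan: sum all processing times
= 11.2 + 11.4 + 26.9 + 17.8 + 4.4 + 13.5 + 25.2
= 110.4 time units


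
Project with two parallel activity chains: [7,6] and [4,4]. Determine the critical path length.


Path A: 7 + 6 = 13
Path B: 4 + 4 = 8
Critical path = longest = max(13, 8)
= 13 (Path A)


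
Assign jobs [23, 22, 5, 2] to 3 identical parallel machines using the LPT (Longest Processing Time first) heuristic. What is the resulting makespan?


Jobs (LPT sorted): [23, 22, 5, 2]
Machines: 3
  J=23 → Machine 1 (load: 0+23=23)
  J=22 → Machine 2 (load: 0+22=22)
  J=5 → Machine 3 (load: 0+5=5)
  J=2 → Machine 3 (load: 5+2=7)
Machine loads: [23, 22, 7]
Makespan = max = 23 time units


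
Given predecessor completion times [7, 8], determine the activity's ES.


ES = max of all predecessor completion times
Predecessors: [7, 8]
ES = max(7, 8)
= 8


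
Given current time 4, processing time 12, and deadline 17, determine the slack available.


Slack = due - current_time - processing
= 17 - 4 - 12
= 1


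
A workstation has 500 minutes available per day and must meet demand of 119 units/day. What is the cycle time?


Cycle time = available time / demand
= 500 / 119
= 4.20 min/unit


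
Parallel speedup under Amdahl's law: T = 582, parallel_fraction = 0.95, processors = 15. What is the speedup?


Amdahl's law: T_p = T × ((1-p) + p/N)
= 582 × ((1-0.95) + 0.95/15)
= 582 × (0.05 + 0.0633)
= 582 × 0.1133
= 65.96
Speedup = 582/65.96
= 8.82×


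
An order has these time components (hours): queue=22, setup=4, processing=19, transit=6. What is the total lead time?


Lead time = queue + setup + processing + transit
= 22 + 4 + 19 + 6
= 51 hours


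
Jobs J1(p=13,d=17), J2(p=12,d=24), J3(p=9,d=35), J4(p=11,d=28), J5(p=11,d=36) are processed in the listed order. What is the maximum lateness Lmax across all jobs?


Lateness per job (L = C - d):
  J1: C=13, d=17, L=-4
  J2: C=25, d=24, L=1
  J3: C=34, d=35, L=-1
  J4: C=45, d=28, L=17
  J5: C=56, d=36, L=20
Lmax = max(-4, 1, -1, 17, 20)
= 20


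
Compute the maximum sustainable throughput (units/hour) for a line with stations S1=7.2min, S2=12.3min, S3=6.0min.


Bottleneck = longest station time
Station times: [7.2, 12.3, 6.0]
Max = 12.3 min
Rate = 60 / 12.3
= 4.88 units/hour (bottleneck: 12.3min)


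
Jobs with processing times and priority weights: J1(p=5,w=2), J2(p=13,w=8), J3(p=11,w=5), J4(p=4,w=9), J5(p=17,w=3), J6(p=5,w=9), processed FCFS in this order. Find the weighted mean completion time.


Completion times:
  J1: C=5, w×C=2×5=10
  J2: C=18, w×C=8×18=144
  J3: C=29, w×C=5×29=145
  J4: C=33, w×C=9×33=297
  J5: C=50, w×C=3×50=150
  J6: C=55, w×C=9×55=495
Sum w×C = 1241
Sum w = 36
Weighted avg = 1241/36
= 34.47


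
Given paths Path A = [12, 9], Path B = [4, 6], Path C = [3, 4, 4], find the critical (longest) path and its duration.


Path A: 12 + 9 = 21
Path B: 4 + 6 = 10
Path C: 3 + 4 + 4 = 11
Critical path = longest = max(21, 10, 11)
= 21 (Path A)


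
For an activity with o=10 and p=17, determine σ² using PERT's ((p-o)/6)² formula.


σ² = ((p - o) / 6)² = (p - o)² / 36
= (17 - 10)² / 36
= 7² / 36
= 49 / 36
= 1.3611


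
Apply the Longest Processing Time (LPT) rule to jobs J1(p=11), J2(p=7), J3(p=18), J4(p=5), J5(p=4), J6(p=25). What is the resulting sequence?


LPT: sort by longest processing time first
  J6: p=25
  J3: p=18
  J1: p=11
  J2: p=7
  J4: p=5
  J5: p=4
Order: J6 → J3 → J1 → J2 → J4 → J5


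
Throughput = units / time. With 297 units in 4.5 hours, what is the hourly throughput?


Throughput = units / time
= 297 / 4.5
= 66.0 units/hour


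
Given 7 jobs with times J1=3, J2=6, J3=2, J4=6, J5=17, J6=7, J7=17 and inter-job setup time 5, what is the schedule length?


Makespan = Σ processing + (n-1) × setup
= (3 + 6 + 2 + 6 + 17 + 7 + 17) + (7-1)×5
= 58 + 30
= 88 time units


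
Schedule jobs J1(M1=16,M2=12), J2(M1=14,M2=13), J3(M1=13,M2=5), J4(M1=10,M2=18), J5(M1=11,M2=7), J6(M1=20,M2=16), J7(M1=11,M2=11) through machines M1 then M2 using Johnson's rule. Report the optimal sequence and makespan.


Johnson's rule:
Group 1 (M1≤M2, sort by M1): ['J4', 'J7']
Group 2 (M1>M2, sort desc M2): ['J6', 'J2', 'J1', 'J5', 'J3']
Sequence: J4 → J7 → J6 → J2 → J1 → J5 → J3
Makespan calculation:
  J4: M1 done=10, M2 done=28
  J7: M1 done=21, M2 done=39
  J6: M1 done=41, M2 done=57
  J2: M1 done=55, M2 done=70
  J1: M1 done=71, M2 done=83
  J5: M1 done=82, M2 done=90
  J3: M1 done=95, M2 done=100
= Sequence: J4 → J7 → J6 → J2 → J1 → J5 → J3, Makespan: 100


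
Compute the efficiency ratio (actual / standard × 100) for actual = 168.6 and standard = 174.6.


Efficiency = (actual / standard) × 100
= (168.6 / 174.6) × 100
= 96.6%


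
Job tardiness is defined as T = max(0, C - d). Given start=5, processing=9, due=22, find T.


Completion = start + processing = 5 + 9 = 14
Tardiness = max(0, C - d) = max(0, 14 - 22)
= max(0, -8)
= 0


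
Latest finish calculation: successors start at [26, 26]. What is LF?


LF = min of all successor start times
Successors start at: [26, 26]
LF = min(26, 26)
= 26


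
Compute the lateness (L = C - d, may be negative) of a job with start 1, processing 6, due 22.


Completion = 1 + 6 = 7
Lateness = C - d = 7 - 22
= -15


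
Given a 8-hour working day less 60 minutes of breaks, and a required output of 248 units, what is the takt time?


Available = 8×60 - 60 = 420 min
Takt time = 420 / 248
= 1.69 min/unit
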